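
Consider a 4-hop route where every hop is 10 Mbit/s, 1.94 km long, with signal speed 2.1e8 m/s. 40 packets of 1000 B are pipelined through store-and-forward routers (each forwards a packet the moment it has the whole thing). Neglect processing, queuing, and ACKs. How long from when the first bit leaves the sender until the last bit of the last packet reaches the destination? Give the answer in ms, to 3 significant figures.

Per-hop transmission t_tx = L/R = 8000/10000000 = 0.8 ms.
Per-hop propagation t_prop = 1940/210000000 = 0.0092381 ms.
Pipeline fill: first packet needs 4·t_tx to clear all hops; remaining 39 packets each add one t_tx.
Total = (4+40-1)·t_tx + 4·t_prop = 43·0.8 + 4·0.0092381 = 34.4 ms.

34.4 ms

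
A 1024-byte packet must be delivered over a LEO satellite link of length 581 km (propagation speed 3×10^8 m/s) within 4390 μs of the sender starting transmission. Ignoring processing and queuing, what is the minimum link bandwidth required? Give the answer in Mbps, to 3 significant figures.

L = 8192 bits.
Propagation delay = 581000 / 300000000 = 1936.67 μs.
Transmission budget = 4390 − 1936.67 = 2453.33 μs.
R ≥ L / t_tx = 8192 bits / 0.00245333 s = 3.34 Mbps.

3.34 Mbps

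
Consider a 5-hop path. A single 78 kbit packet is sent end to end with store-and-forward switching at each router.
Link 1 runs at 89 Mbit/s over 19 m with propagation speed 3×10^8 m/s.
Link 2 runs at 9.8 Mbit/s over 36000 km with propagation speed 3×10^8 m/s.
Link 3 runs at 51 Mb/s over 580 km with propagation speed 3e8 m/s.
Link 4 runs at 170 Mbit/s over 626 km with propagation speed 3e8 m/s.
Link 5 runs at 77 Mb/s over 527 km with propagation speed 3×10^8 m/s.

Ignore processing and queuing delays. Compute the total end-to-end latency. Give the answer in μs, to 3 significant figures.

L = 78000 bits.
Transmission delays (L/R per hop): 876.404, 7959.18, 1529.41, 458.824, 1012.99 μs; sum = 11836.8 μs.
Propagation delays (d/s per hop): 0.0633333, 120000, 1933.33, 2086.67, 1756.67 μs; sum = 125777 μs.
End-to-end = 138000 μs.

138000 μs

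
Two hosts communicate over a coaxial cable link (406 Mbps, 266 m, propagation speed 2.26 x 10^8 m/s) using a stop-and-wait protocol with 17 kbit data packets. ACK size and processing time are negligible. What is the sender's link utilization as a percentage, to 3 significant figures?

t_tx = L/R = 17000/406000000 = 4.18719e-05 s.
t_prop = 266/2.26e+08 = 1.17699e-06 s; RTT = 2.35398e-06 s.
Cycle = t_tx + RTT = 4.42259e-05 s.
Utilization = t_tx / cycle = 4.18719e-05/4.42259e-05 = 94.7 %.

94.7 %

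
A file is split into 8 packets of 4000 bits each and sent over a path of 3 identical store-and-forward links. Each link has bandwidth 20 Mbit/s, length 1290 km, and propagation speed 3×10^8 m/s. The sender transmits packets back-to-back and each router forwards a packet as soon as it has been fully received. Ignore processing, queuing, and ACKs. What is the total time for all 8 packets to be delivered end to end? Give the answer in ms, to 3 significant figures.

Per-hop transmission t_tx = L/R = 4000/20000000 = 0.2 ms.
Per-hop propagation t_prop = 1290000/300000000 = 4.3 ms.
Pipeline fill: first packet needs 3·t_tx to clear all hops; remaining 7 packets each add one t_tx.
Total = (3+8-1)·t_tx + 3·t_prop = 10·0.2 + 3·4.3 = 14.9 ms.

14.9 ms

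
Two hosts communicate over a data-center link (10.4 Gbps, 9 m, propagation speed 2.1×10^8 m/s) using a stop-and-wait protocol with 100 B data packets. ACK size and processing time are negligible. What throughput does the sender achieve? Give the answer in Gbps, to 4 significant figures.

t_tx = L/R = 800/10400000000 = 7.69231e-08 s.
t_prop = 9/210000000 = 4.28571e-08 s; RTT = 8.57143e-08 s.
Cycle = t_tx + RTT = 1.62637e-07 s.
Throughput = L / cycle = 800 / 1.62637e-07 = 4.919 Gbps.

4.919 Gbps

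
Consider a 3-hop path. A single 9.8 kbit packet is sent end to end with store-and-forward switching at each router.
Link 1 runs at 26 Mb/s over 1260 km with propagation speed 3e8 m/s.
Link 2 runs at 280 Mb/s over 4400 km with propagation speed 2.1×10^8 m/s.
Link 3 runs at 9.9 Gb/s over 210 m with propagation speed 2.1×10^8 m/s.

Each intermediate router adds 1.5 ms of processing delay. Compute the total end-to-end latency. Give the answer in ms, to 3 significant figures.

28.6 ms

L = 9800 bits.
Transmission delays (L/R per hop): 0.376923, 0.035, 0.000989899 ms; sum = 0.412913 ms.
Propagation delays (d/s per hop): 4.2, 20.9524, 0.001 ms; sum = 25.1534 ms.
Processing at 2 router(s): 2 × 1.5 ms = 3 ms.
End-to-end = 28.6 ms.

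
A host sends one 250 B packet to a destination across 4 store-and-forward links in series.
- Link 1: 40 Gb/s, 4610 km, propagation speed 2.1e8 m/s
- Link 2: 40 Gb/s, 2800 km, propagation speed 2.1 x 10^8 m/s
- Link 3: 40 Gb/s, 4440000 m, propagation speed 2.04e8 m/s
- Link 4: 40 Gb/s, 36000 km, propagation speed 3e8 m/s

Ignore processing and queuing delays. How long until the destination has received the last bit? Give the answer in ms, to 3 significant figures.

L = 250 × 8 = 2000 bits.
Transmission delay per hop = L/R = 2000/40000000000 = 5e-05 ms; 4 hops → 0.0002 ms.
Propagation delays (d/s per hop): 21.9524, 13.3333, 21.7647, 120 ms; sum = 177.05 ms.
End-to-end = 177 ms.

177 ms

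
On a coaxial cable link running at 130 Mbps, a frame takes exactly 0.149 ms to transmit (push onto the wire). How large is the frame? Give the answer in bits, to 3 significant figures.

L = R × t_tx = 130000000 b/s × 0.000149 s = 19370 bits.

19400 bits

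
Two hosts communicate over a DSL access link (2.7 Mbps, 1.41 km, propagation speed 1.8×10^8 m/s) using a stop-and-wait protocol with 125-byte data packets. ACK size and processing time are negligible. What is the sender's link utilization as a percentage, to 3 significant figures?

t_tx = L/R = 1000/2700000 = 0.00037037 s.
t_prop = 1410/180000000 = 7.83333e-06 s; RTT = 1.56667e-05 s.
Cycle = t_tx + RTT = 0.000386037 s.
Utilization = t_tx / cycle = 0.00037037/0.000386037 = 95.9 %.

95.9 %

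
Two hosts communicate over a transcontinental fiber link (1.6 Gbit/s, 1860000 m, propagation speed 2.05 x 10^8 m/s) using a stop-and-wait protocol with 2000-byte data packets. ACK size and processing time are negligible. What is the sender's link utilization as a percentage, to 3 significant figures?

0.0551 %

t_tx = L/R = 16000/1600000000 = 1e-05 s.
t_prop = 1860000/2.05e+08 = 0.00907317 s; RTT = 0.0181463 s.
Cycle = t_tx + RTT = 0.0181563 s.
Utilization = t_tx / cycle = 1e-05/0.0181563 = 0.0551 %.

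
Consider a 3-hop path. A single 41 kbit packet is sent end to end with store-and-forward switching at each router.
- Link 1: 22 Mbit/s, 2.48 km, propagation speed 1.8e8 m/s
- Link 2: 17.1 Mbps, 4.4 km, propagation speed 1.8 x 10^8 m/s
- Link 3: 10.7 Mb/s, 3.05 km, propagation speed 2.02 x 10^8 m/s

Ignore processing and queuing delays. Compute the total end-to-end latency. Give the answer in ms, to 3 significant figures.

L = 41000 bits.
Transmission delays (L/R per hop): 1.86364, 2.39766, 3.83178 ms; sum = 8.09307 ms.
Propagation delays (d/s per hop): 0.0137778, 0.0244444, 0.015099 ms; sum = 0.0533212 ms.
End-to-end = 8.15 ms.

8.15 ms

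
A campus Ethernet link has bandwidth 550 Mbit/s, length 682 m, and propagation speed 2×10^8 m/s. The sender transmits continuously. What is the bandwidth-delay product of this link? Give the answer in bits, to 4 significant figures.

Propagation delay = 682 / 200000000 = 3.41e-06 s.
BDP = R × t_prop = 550000000 × 3.41e-06 = 1875.5 bits.

1876 bits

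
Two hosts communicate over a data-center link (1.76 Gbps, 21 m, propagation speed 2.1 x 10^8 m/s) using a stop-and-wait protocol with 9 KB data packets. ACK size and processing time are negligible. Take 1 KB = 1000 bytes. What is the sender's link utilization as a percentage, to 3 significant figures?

99.5 %

t_tx = L/R = 72000/1760000000 = 4.09091e-05 s.
t_prop = 21/210000000 = 1e-07 s; RTT = 2e-07 s.
Cycle = t_tx + RTT = 4.11091e-05 s.
Utilization = t_tx / cycle = 4.09091e-05/4.11091e-05 = 99.5 %.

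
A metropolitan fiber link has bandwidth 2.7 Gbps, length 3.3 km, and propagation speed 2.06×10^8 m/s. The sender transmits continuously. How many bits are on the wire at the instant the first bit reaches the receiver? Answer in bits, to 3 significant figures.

Propagation delay = 3300 / 206000000 = 1.60194e-05 s.
BDP = R × t_prop = 2700000000 × 1.60194e-05 = 43252.4 bits.

43300 bits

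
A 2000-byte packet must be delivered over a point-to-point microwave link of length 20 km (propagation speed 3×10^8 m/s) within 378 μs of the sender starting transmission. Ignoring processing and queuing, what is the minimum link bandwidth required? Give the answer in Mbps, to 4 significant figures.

51.39 Mbps

L = 16000 bits.
Propagation delay = 20000 / 300000000 = 66.6667 μs.
Transmission budget = 378 − 66.6667 = 311.333 μs.
R ≥ L / t_tx = 16000 bits / 0.000311333 s = 51.39 Mbps.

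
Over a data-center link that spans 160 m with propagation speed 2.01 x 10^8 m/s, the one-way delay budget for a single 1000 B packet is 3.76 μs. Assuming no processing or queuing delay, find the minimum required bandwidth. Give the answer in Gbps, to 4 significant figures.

L = 8000 bits.
Propagation delay = 160 / 2.01e+08 = 0.79602 μs.
Transmission budget = 3.76 − 0.79602 = 2.96398 μs.
R ≥ L / t_tx = 8000 bits / 2.96398e-06 s = 2.699 Gbps.

2.699 Gbps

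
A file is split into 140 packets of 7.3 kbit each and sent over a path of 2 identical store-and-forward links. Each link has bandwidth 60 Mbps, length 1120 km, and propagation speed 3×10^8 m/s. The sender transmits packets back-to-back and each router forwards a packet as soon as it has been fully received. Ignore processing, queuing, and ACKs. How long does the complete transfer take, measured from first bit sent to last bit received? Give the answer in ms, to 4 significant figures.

Per-hop transmission t_tx = L/R = 7300/60000000 = 0.121667 ms.
Per-hop propagation t_prop = 1120000/300000000 = 3.73333 ms.
Pipeline fill: first packet needs 2·t_tx to clear all hops; remaining 139 packets each add one t_tx.
Total = (2+140-1)·t_tx + 2·t_prop = 141·0.121667 + 2·3.73333 = 24.62 ms.

24.62 ms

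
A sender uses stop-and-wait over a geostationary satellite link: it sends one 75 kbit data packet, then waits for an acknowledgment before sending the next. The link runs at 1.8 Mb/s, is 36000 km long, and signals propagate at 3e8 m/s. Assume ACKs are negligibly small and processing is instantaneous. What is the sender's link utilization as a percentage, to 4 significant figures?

14.79 %

t_tx = L/R = 75000/1800000 = 0.0416667 s.
t_prop = 36000000/300000000 = 0.12 s; RTT = 0.24 s.
Cycle = t_tx + RTT = 0.281667 s.
Utilization = t_tx / cycle = 0.0416667/0.281667 = 14.79 %.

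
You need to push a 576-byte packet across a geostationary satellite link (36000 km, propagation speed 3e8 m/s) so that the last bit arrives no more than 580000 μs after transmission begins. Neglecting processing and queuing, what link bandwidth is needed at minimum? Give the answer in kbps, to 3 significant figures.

10.0 kbps

L = 4608 bits.
Propagation delay = 36000000 / 300000000 = 120000 μs.
Transmission budget = 580000 − 120000 = 460000 μs.
R ≥ L / t_tx = 4608 bits / 0.46 s = 10.0 kbps.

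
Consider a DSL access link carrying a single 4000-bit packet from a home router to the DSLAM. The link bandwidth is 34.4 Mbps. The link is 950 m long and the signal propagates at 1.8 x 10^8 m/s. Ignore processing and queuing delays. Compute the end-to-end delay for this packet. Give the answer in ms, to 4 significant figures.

Transmission delay = L/R = 4000 / 34400000 = 0.116279 ms.
Propagation delay = d/s = 950 m / 180000000 m/s = 0.00527778 ms.
Total = 0.1216 ms.

0.1216 ms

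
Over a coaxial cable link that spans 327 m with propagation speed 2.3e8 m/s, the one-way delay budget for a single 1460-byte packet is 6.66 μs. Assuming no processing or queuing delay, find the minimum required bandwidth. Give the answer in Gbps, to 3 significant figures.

2.23 Gbps

L = 11680 bits.
Propagation delay = 327 / 2.3e+08 = 1.42174 μs.
Transmission budget = 6.66 − 1.42174 = 5.23826 μs.
R ≥ L / t_tx = 11680 bits / 5.23826e-06 s = 2.23 Gbps.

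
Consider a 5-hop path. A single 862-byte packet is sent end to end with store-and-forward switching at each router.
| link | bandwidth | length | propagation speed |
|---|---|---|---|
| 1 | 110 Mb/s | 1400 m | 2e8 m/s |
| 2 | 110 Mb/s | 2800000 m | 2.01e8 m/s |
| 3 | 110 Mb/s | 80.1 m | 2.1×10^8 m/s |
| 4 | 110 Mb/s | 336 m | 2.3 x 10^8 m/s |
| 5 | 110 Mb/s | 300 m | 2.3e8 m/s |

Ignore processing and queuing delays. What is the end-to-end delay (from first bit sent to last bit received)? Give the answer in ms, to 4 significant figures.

L = 862 × 8 = 6896 bits.
Transmission delay per hop = L/R = 6896/110000000 = 0.0626909 ms; 5 hops → 0.313455 ms.
Propagation delays (d/s per hop): 0.007, 13.9303, 0.000381429, 0.00146087, 0.00130435 ms; sum = 13.9405 ms.
End-to-end = 14.25 ms.

14.25 ms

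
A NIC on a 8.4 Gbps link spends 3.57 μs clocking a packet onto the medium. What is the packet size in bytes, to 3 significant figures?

L = R × t_tx = 8400000000 b/s × 3.57e-06 s = 29988 bits.
In bytes: 29988 / 8 = 3750 bytes.

3750 bytes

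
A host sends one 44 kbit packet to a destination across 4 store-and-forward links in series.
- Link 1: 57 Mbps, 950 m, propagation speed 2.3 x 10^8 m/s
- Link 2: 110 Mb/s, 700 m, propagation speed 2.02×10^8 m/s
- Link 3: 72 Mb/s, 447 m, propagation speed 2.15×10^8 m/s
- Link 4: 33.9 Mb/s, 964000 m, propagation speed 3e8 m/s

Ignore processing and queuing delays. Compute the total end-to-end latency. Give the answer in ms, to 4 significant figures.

6.304 ms

L = 44000 bits.
Transmission delays (L/R per hop): 0.77193, 0.4, 0.611111, 1.29794 ms; sum = 3.08098 ms.
Propagation delays (d/s per hop): 0.00413043, 0.00346535, 0.00207907, 3.21333 ms; sum = 3.22301 ms.
End-to-end = 6.304 ms.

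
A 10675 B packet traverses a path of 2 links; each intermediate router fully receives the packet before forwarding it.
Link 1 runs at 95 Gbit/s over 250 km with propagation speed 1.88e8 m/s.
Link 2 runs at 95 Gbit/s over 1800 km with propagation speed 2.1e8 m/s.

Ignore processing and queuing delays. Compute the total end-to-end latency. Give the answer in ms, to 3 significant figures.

9.90 ms

L = 10675 × 8 = 85400 bits.
Transmission delay per hop = L/R = 85400/95000000000 = 0.000898947 ms; 2 hops → 0.00179789 ms.
Propagation delays (d/s per hop): 1.32979, 8.57143 ms; sum = 9.90122 ms.
End-to-end = 9.90 ms.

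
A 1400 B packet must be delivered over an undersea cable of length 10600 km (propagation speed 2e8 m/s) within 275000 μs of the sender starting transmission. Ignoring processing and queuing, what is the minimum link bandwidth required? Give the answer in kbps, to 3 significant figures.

L = 11200 bits.
Propagation delay = 10600000 / 200000000 = 53000 μs.
Transmission budget = 275000 − 53000 = 222000 μs.
R ≥ L / t_tx = 11200 bits / 0.222 s = 50.5 kbps.

50.5 kbps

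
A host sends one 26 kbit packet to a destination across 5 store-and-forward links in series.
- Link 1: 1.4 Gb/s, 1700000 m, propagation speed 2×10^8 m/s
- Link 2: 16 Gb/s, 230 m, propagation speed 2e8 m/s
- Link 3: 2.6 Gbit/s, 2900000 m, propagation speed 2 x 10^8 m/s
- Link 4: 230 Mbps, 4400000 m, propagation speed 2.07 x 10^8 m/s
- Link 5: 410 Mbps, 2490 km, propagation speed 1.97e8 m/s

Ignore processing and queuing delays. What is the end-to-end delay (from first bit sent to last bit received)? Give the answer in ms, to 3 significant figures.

57.1 ms

L = 26000 bits.
Transmission delays (L/R per hop): 0.0185714, 0.001625, 0.01, 0.113043, 0.0634146 ms; sum = 0.206655 ms.
Propagation delays (d/s per hop): 8.5, 0.00115, 14.5, 21.256, 12.6396 ms; sum = 56.8968 ms.
End-to-end = 57.1 ms.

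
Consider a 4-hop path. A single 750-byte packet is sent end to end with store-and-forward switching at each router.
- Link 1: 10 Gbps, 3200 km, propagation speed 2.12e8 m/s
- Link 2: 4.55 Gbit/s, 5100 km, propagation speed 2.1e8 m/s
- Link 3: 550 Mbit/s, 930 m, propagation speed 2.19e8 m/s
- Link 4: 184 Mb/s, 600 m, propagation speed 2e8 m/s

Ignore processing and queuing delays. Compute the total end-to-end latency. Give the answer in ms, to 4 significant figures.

L = 750 × 8 = 6000 bits.
Transmission delays (L/R per hop): 0.0006, 0.00131868, 0.0109091, 0.0326087 ms; sum = 0.0454365 ms.
Propagation delays (d/s per hop): 15.0943, 24.2857, 0.00424658, 0.003 ms; sum = 39.3873 ms.
End-to-end = 39.43 ms.

39.43 ms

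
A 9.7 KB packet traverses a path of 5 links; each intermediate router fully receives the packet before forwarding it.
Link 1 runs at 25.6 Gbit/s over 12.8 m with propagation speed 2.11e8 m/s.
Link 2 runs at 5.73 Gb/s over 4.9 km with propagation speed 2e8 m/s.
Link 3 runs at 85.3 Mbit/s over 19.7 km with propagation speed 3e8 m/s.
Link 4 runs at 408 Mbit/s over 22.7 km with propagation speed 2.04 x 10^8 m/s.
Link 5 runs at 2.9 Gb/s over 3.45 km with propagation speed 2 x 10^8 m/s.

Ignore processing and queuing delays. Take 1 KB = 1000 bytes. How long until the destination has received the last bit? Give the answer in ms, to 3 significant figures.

1.36 ms

L = 77600 bits.
Transmission delays (L/R per hop): 0.00303125, 0.0135428, 0.90973, 0.190196, 0.0267586 ms; sum = 1.14326 ms.
Propagation delays (d/s per hop): 6.06635e-05, 0.0245, 0.0656667, 0.111275, 0.01725 ms; sum = 0.218752 ms.
End-to-end = 1.36 ms.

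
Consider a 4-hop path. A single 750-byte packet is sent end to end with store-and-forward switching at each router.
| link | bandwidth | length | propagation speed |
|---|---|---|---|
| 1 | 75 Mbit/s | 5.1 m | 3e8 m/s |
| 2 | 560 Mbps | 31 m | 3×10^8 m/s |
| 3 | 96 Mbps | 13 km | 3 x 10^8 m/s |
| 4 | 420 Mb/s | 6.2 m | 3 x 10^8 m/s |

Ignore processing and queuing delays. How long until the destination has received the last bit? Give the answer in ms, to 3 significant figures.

0.211 ms

L = 750 × 8 = 6000 bits.
Transmission delays (L/R per hop): 0.08, 0.0107143, 0.0625, 0.0142857 ms; sum = 0.1675 ms.
Propagation delays (d/s per hop): 1.7e-05, 0.000103333, 0.0433333, 2.06667e-05 ms; sum = 0.0434743 ms.
End-to-end = 0.211 ms.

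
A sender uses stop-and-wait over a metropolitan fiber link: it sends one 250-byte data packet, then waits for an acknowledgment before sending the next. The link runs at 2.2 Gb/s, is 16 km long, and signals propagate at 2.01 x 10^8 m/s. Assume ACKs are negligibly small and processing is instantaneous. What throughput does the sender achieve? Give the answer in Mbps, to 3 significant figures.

12.5 Mbps

t_tx = L/R = 2000/2200000000 = 9.09091e-07 s.
t_prop = 16000/2.01e+08 = 7.9602e-05 s; RTT = 0.000159204 s.
Cycle = t_tx + RTT = 0.000160113 s.
Throughput = L / cycle = 2000 / 0.000160113 = 12.5 Mbps.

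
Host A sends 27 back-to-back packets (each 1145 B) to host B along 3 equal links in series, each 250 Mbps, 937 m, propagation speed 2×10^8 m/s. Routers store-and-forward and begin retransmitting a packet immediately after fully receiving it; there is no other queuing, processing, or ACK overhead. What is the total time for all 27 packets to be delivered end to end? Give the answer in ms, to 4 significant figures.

1.077 ms

Per-hop transmission t_tx = L/R = 9160/250000000 = 0.03664 ms.
Per-hop propagation t_prop = 937/200000000 = 0.004685 ms.
Pipeline fill: first packet needs 3·t_tx to clear all hops; remaining 26 packets each add one t_tx.
Total = (3+27-1)·t_tx + 3·t_prop = 29·0.03664 + 3·0.004685 = 1.077 ms.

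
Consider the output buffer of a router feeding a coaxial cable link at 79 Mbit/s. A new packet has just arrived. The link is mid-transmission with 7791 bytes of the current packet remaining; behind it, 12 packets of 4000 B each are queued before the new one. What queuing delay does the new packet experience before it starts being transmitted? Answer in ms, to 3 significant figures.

5.65 ms

Each queued packet: L/R = 32000/79000000 = 0.405063 ms.
12 queued → 4.86076 ms.
Plus remaining 62328 bits of current packet: 0.788962 ms.
Queuing delay = 5.65 ms.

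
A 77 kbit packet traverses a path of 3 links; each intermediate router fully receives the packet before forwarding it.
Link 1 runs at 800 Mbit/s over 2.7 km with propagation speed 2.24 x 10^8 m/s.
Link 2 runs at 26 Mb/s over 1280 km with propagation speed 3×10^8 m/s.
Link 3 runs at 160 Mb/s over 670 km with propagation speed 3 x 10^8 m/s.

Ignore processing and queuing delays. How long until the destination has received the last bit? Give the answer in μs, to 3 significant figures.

L = 77000 bits.
Transmission delays (L/R per hop): 96.25, 2961.54, 481.25 μs; sum = 3539.04 μs.
Propagation delays (d/s per hop): 12.0536, 4266.67, 2233.33 μs; sum = 6512.05 μs.
End-to-end = 10100 μs.

10100 μs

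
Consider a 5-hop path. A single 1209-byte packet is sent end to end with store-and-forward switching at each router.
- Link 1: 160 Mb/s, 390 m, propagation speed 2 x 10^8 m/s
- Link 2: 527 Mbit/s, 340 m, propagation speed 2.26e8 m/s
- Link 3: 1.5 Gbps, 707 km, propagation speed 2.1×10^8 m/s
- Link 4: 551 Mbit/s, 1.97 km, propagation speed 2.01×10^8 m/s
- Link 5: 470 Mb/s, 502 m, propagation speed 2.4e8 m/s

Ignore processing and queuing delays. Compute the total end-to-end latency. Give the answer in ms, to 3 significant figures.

L = 1209 × 8 = 9672 bits.
Transmission delays (L/R per hop): 0.06045, 0.0183529, 0.006448, 0.0175535, 0.0205787 ms; sum = 0.123383 ms.
Propagation delays (d/s per hop): 0.00195, 0.00150442, 3.36667, 0.009801, 0.00209167 ms; sum = 3.38201 ms.
End-to-end = 3.51 ms.

3.51 ms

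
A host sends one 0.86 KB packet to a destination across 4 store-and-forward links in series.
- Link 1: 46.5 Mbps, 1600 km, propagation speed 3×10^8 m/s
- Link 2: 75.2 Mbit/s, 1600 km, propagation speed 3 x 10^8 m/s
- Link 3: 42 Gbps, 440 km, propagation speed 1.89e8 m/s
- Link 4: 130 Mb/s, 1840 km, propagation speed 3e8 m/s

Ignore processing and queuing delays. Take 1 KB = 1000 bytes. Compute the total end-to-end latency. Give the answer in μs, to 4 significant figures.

19420 μs

L = 6880 bits.
Transmission delays (L/R per hop): 147.957, 91.4894, 0.16381, 52.9231 μs; sum = 292.533 μs.
Propagation delays (d/s per hop): 5333.33, 5333.33, 2328.04, 6133.33 μs; sum = 19128 μs.
End-to-end = 19420 μs.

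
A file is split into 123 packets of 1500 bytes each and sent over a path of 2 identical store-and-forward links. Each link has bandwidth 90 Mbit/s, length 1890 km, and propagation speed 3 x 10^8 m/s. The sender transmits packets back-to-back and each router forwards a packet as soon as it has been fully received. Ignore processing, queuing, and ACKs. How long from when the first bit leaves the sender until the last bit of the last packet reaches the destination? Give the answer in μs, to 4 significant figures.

Per-hop transmission t_tx = L/R = 12000/90000000 = 133.333 μs.
Per-hop propagation t_prop = 1890000/300000000 = 6300 μs.
Pipeline fill: first packet needs 2·t_tx to clear all hops; remaining 122 packets each add one t_tx.
Total = (2+123-1)·t_tx + 2·t_prop = 124·133.333 + 2·6300 = 29130 μs.

29130 μs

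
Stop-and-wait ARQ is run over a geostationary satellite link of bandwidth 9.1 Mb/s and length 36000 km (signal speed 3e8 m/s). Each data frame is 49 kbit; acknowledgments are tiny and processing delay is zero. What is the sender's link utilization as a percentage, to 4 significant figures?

t_tx = L/R = 49000/9100000 = 0.00538462 s.
t_prop = 36000000/300000000 = 0.12 s; RTT = 0.24 s.
Cycle = t_tx + RTT = 0.245385 s.
Utilization = t_tx / cycle = 0.00538462/0.245385 = 2.194 %.

2.194 %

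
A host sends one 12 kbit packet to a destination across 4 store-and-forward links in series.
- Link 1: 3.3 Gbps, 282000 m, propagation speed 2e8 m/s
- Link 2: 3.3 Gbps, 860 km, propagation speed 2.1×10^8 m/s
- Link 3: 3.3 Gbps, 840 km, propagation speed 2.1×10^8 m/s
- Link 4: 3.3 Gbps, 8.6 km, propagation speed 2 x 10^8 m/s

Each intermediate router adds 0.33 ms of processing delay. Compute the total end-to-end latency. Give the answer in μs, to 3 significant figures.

L = 12000 bits.
Transmission delay per hop = L/R = 12000/3300000000 = 3.63636 μs; 4 hops → 14.5455 μs.
Propagation delays (d/s per hop): 1410, 4095.24, 4000, 43 μs; sum = 9548.24 μs.
Processing at 3 router(s): 3 × 0.33 ms = 990 μs.
End-to-end = 10600 μs.

10600 μs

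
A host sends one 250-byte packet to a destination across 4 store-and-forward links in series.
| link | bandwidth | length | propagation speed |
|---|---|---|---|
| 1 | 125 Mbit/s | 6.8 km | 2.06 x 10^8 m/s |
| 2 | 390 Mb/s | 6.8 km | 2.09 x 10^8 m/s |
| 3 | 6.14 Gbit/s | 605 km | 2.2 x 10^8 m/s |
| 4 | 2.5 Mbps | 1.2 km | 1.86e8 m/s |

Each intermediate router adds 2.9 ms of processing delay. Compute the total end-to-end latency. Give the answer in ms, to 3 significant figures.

12.3 ms

L = 250 × 8 = 2000 bits.
Transmission delays (L/R per hop): 0.016, 0.00512821, 0.000325733, 0.8 ms; sum = 0.821454 ms.
Propagation delays (d/s per hop): 0.0330097, 0.0325359, 2.75, 0.00645161 ms; sum = 2.822 ms.
Processing at 3 router(s): 3 × 2.9 ms = 8.7 ms.
End-to-end = 12.3 ms.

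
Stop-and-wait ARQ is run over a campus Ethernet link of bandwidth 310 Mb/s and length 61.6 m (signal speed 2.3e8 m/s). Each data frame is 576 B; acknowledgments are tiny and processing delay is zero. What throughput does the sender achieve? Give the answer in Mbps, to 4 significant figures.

t_tx = L/R = 4608/310000000 = 1.48645e-05 s.
t_prop = 61.6/2.3e+08 = 2.67826e-07 s; RTT = 5.35652e-07 s.
Cycle = t_tx + RTT = 1.54002e-05 s.
Throughput = L / cycle = 4608 / 1.54002e-05 = 299.2 Mbps.

299.2 Mbps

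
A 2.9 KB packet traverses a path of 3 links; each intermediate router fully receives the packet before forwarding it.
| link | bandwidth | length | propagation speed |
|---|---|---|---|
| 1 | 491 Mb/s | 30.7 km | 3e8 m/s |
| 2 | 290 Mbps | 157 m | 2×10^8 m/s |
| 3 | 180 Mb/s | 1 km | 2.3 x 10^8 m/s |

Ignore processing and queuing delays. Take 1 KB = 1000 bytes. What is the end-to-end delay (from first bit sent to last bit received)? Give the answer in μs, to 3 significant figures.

364 μs

L = 23200 bits.
Transmission delays (L/R per hop): 47.2505, 80, 128.889 μs; sum = 256.139 μs.
Propagation delays (d/s per hop): 102.333, 0.785, 4.34783 μs; sum = 107.466 μs.
End-to-end = 364 μs.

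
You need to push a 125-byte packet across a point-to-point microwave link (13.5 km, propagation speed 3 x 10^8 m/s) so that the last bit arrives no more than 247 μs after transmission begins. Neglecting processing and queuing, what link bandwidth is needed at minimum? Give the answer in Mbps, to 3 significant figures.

4.95 Mbps

L = 1000 bits.
Propagation delay = 13500 / 300000000 = 45 μs.
Transmission budget = 247 − 45 = 202 μs.
R ≥ L / t_tx = 1000 bits / 0.000202 s = 4.95 Mbps.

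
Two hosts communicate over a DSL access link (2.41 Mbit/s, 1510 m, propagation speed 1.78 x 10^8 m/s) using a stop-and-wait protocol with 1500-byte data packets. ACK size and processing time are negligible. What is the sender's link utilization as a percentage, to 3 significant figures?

99.7 %

t_tx = L/R = 12000/2410000 = 0.00497925 s.
t_prop = 1510/178000000 = 8.48315e-06 s; RTT = 1.69663e-05 s.
Cycle = t_tx + RTT = 0.00499622 s.
Utilization = t_tx / cycle = 0.00497925/0.00499622 = 99.7 %.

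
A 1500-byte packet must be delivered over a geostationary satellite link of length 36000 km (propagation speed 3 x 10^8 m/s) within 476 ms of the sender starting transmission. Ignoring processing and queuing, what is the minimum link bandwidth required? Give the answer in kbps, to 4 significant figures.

33.71 kbps

L = 12000 bits.
Propagation delay = 36000000 / 300000000 = 120 ms.
Transmission budget = 476 − 120 = 356 ms.
R ≥ L / t_tx = 12000 bits / 0.356 s = 33.71 kbps.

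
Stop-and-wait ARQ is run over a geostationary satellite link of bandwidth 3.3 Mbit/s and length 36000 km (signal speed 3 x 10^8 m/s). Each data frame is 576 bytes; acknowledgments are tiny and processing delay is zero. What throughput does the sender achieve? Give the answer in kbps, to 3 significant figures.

19.1 kbps

t_tx = L/R = 4608/3300000 = 0.00139636 s.
t_prop = 36000000/300000000 = 0.12 s; RTT = 0.24 s.
Cycle = t_tx + RTT = 0.241396 s.
Throughput = L / cycle = 4608 / 0.241396 = 19.1 kbps.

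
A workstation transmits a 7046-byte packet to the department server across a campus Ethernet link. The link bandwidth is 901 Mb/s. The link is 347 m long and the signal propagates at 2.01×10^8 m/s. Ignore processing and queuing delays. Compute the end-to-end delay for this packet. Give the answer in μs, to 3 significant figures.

L = 7046 × 8 = 56368 bits.
Transmission delay = L/R = 56368 / 901000000 = 62.5616 μs.
Propagation delay = d/s = 347 m / 2.01e+08 m/s = 1.72637 μs.
Total = 64.3 μs.

64.3 μs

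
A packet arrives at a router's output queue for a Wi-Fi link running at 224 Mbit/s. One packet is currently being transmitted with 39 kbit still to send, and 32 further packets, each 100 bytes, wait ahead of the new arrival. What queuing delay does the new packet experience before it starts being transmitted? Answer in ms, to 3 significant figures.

Each queued packet: L/R = 800/224000000 = 0.00357143 ms.
32 queued → 0.114286 ms.
Plus remaining 39000 bits of current packet: 0.174107 ms.
Queuing delay = 0.288 ms.

0.288 ms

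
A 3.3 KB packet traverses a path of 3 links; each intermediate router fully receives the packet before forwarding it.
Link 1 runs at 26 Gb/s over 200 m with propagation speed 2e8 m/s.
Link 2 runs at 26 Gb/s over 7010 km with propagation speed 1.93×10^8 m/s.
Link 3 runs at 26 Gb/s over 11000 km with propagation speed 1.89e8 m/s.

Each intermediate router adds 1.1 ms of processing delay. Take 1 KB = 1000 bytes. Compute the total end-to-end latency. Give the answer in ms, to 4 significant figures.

L = 26400 bits.
Transmission delay per hop = L/R = 26400/26000000000 = 0.00101538 ms; 3 hops → 0.00304615 ms.
Propagation delays (d/s per hop): 0.001, 36.3212, 58.2011 ms; sum = 94.5233 ms.
Processing at 2 router(s): 2 × 1.1 ms = 2.2 ms.
End-to-end = 96.73 ms.

96.73 ms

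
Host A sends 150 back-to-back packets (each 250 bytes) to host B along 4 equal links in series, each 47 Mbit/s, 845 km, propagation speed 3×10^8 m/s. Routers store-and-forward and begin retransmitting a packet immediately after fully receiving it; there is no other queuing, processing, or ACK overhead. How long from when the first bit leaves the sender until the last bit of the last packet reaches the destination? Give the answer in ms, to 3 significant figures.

17.8 ms

Per-hop transmission t_tx = L/R = 2000/47000000 = 0.0425532 ms.
Per-hop propagation t_prop = 845000/300000000 = 2.81667 ms.
Pipeline fill: first packet needs 4·t_tx to clear all hops; remaining 149 packets each add one t_tx.
Total = (4+150-1)·t_tx + 4·t_prop = 153·0.0425532 + 4·2.81667 = 17.8 ms.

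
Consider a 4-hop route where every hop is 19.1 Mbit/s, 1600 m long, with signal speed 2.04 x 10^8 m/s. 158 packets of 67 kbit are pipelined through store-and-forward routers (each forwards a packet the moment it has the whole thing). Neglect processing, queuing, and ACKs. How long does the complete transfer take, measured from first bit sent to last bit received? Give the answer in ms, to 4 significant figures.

564.8 ms

Per-hop transmission t_tx = L/R = 67000/19100000 = 3.50785 ms.
Per-hop propagation t_prop = 1600/204000000 = 0.00784314 ms.
Pipeline fill: first packet needs 4·t_tx to clear all hops; remaining 157 packets each add one t_tx.
Total = (4+158-1)·t_tx + 4·t_prop = 161·3.50785 + 4·0.00784314 = 564.8 ms.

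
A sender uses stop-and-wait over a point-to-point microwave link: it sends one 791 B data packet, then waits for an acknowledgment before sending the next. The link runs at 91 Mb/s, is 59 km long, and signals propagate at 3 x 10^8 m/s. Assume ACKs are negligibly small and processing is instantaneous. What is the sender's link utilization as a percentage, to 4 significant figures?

t_tx = L/R = 6328/91000000 = 6.95385e-05 s.
t_prop = 59000/300000000 = 0.000196667 s; RTT = 0.000393333 s.
Cycle = t_tx + RTT = 0.000462872 s.
Utilization = t_tx / cycle = 6.95385e-05/0.000462872 = 15.02 %.

15.02 %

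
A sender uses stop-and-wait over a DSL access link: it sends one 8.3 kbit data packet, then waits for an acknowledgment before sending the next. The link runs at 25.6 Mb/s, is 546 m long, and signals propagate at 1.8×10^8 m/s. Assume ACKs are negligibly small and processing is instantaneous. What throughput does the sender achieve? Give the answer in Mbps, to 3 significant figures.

t_tx = L/R = 8300/25600000 = 0.000324219 s.
t_prop = 546/180000000 = 3.03333e-06 s; RTT = 6.06667e-06 s.
Cycle = t_tx + RTT = 0.000330285 s.
Throughput = L / cycle = 8300 / 0.000330285 = 25.1 Mbps.

25.1 Mbps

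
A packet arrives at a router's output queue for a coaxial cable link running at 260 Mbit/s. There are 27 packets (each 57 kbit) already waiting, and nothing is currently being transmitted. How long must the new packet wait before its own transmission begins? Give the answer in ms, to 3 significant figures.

5.92 ms

Each queued packet: L/R = 57000/260000000 = 0.219231 ms.
27 queued → 5.91923 ms.
Queuing delay = 5.92 ms.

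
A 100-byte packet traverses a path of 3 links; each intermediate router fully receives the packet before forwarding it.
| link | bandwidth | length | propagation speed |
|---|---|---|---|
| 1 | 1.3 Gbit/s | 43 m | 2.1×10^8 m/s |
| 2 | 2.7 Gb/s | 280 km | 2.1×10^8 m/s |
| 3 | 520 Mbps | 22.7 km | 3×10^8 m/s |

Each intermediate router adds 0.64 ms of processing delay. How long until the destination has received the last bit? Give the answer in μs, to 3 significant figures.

L = 100 × 8 = 800 bits.
Transmission delays (L/R per hop): 0.615385, 0.296296, 1.53846 μs; sum = 2.45014 μs.
Propagation delays (d/s per hop): 0.204762, 1333.33, 75.6667 μs; sum = 1409.2 μs.
Processing at 2 router(s): 2 × 0.64 ms = 1280 μs.
End-to-end = 2690 μs.

2690 μs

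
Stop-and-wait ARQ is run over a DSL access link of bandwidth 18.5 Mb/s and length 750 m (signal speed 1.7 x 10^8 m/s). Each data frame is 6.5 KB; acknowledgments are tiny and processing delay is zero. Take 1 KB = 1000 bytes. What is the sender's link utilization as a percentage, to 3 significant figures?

t_tx = L/R = 52000/18500000 = 0.00281081 s.
t_prop = 750/170000000 = 4.41176e-06 s; RTT = 8.82353e-06 s.
Cycle = t_tx + RTT = 0.00281963 s.
Utilization = t_tx / cycle = 0.00281081/0.00281963 = 99.7 %.

99.7 %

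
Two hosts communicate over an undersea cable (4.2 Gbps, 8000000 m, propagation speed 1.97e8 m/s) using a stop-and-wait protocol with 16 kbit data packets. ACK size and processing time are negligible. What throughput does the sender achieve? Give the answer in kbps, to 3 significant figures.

197 kbps

t_tx = L/R = 16000/4200000000 = 3.80952e-06 s.
t_prop = 8000000/197000000 = 0.0406091 s; RTT = 0.0812183 s.
Cycle = t_tx + RTT = 0.0812221 s.
Throughput = L / cycle = 16000 / 0.0812221 = 197 kbps.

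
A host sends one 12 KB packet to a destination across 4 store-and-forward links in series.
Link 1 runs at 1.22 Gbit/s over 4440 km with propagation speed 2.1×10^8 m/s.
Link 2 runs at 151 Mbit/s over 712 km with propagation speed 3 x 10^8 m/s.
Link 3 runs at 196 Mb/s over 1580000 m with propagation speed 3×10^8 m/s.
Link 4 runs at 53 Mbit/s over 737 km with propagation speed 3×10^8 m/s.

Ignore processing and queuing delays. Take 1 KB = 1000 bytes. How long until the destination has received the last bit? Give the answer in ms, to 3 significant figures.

34.3 ms

L = 96000 bits.
Transmission delays (L/R per hop): 0.0786885, 0.635762, 0.489796, 1.81132 ms; sum = 3.01557 ms.
Propagation delays (d/s per hop): 21.1429, 2.37333, 5.26667, 2.45667 ms; sum = 31.2395 ms.
End-to-end = 34.3 ms.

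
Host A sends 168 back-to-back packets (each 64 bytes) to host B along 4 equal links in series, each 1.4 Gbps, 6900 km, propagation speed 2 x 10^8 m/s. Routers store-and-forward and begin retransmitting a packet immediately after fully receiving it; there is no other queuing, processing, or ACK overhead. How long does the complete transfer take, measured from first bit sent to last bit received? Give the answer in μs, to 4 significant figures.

Per-hop transmission t_tx = L/R = 512/1400000000 = 0.365714 μs.
Per-hop propagation t_prop = 6900000/200000000 = 34500 μs.
Pipeline fill: first packet needs 4·t_tx to clear all hops; remaining 167 packets each add one t_tx.
Total = (4+168-1)·t_tx + 4·t_prop = 171·0.365714 + 4·34500 = 138100 μs.

138100 μs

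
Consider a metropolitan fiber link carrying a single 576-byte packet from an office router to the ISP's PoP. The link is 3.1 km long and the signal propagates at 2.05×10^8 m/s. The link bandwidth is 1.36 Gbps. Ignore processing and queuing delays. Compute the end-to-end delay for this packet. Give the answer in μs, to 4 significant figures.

18.51 μs

L = 576 × 8 = 4608 bits.
Transmission delay = L/R = 4608 / 1360000000 = 3.38824 μs.
Propagation delay = d/s = 3100 m / 2.05e+08 m/s = 15.122 μs.
Total = 18.51 μs.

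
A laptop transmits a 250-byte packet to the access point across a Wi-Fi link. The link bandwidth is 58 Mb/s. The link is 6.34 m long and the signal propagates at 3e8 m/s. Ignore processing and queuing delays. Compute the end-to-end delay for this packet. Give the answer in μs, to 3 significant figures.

34.5 μs

L = 250 × 8 = 2000 bits.
Transmission delay = L/R = 2000 / 58000000 = 34.4828 μs.
Propagation delay = d/s = 6.34 m / 300000000 m/s = 0.0211333 μs.
Total = 34.5 μs.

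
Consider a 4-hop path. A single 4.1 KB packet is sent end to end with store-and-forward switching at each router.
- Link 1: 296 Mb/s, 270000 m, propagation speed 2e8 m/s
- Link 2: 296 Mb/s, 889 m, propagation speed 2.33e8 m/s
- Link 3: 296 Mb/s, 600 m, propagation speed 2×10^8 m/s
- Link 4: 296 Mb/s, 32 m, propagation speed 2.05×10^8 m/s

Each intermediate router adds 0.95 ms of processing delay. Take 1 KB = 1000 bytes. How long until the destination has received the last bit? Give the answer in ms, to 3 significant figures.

L = 32800 bits.
Transmission delay per hop = L/R = 32800/296000000 = 0.110811 ms; 4 hops → 0.443243 ms.
Propagation delays (d/s per hop): 1.35, 0.00381545, 0.003, 0.000156098 ms; sum = 1.35697 ms.
Processing at 3 router(s): 3 × 0.95 ms = 2.85 ms.
End-to-end = 4.65 ms.

4.65 ms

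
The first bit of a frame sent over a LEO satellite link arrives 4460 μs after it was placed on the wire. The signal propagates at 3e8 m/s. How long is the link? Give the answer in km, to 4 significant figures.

d = s × t_prop = 300000000 × 0.00446 = 1338 km.

1338 km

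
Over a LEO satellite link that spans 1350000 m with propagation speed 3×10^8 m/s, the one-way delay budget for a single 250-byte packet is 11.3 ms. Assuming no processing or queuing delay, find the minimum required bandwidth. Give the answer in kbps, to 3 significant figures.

294 kbps

L = 2000 bits.
Propagation delay = 1350000 / 300000000 = 4.5 ms.
Transmission budget = 11.3 − 4.5 = 6.8 ms.
R ≥ L / t_tx = 2000 bits / 0.0068 s = 294 kbps.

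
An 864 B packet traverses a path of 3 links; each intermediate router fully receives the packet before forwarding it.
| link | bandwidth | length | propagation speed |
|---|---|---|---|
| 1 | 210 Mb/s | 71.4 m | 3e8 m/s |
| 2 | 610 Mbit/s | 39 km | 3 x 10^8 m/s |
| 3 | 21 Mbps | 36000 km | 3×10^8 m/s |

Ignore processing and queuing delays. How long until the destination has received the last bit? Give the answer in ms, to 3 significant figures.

121 ms

L = 864 × 8 = 6912 bits.
Transmission delays (L/R per hop): 0.0329143, 0.0113311, 0.329143 ms; sum = 0.373388 ms.
Propagation delays (d/s per hop): 0.000238, 0.13, 120 ms; sum = 120.13 ms.
End-to-end = 121 ms.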